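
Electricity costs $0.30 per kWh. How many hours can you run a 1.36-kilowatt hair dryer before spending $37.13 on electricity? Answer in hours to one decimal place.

Energy available = $37.13 ÷ $0.30/kWh = 123.7667 kWh
Hours = 123.7667 kWh ÷ 1.36 kW = 91.0 h

91.0 h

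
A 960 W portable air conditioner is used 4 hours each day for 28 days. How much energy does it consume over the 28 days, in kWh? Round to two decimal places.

Runtime = 4 h/day × 28 days = 112 h
Energy = 0.96 kW × 112 h = 107.52 kWh

107.52 kWh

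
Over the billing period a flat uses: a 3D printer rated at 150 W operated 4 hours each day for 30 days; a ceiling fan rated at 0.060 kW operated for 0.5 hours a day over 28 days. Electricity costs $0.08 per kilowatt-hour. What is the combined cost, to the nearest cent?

3D printer: Runtime = 4 h/day × 30 days = 120 h
3D printer: 0.15 kW × 120 h = 18 kWh
ceiling fan: Runtime = 0.5 h/day × 28 days = 14 h
ceiling fan: 0.06 kW × 14 h = 0.84 kWh
Total energy = 18.84 kWh
Cost = 18.84 × $0.08 = $1.51

$1.51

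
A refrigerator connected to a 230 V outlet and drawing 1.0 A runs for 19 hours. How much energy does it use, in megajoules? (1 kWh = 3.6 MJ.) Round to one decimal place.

Power = 1.0 A × 230 V = 230 W = 0.23 kW
Energy = 0.23 kW × 19 h = 4.37 kWh
= 4.37 × 3.6 MJ = 15.7 MJ

15.7 MJ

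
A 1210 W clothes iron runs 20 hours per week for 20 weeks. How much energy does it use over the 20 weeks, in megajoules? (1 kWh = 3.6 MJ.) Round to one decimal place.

Runtime = 20 h/week × 20 weeks = 400 h
Energy = 1.21 kW × 400 h = 484 kWh
= 484 × 3.6 MJ = 1742.4 MJ

1742.4 MJ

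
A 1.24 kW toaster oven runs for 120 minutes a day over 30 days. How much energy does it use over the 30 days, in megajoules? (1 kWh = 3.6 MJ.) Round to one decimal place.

267.8 MJ

Runtime = 120 min × 30 = 3600 min = 60 h
Energy = 1.24 kW × 60 h = 74.4 kWh
= 74.4 × 3.6 MJ = 267.8 MJ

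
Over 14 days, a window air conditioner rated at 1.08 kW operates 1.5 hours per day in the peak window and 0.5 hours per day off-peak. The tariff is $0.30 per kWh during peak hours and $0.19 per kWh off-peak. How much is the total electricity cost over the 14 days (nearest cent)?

Peak energy = 1.08 kW × 1.5 h × 14 = 22.68 kWh
Off-peak energy = 1.08 kW × 0.5 h × 14 = 7.56 kWh
Cost = 22.68 × $0.30 + 7.56 × $0.19 = $6.804 + $1.4364 = $8.24

$8.24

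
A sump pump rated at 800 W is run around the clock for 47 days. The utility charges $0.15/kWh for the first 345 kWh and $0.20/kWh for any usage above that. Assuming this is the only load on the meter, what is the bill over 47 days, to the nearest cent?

$163.23

Runtime = 24 h × 47 = 1128 h
Energy = 0.8 kW × 1128 h = 902.4 kWh
Tier 1 (0–345 kWh): 345 × $0.15 = $51.75
Above 345 kWh: 557.4 × $0.20 = $111.48
Bill = $163.23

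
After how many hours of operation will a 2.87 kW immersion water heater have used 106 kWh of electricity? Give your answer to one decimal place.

Hours = 106 kWh ÷ 2.87 kW = 36.9 h

36.9 h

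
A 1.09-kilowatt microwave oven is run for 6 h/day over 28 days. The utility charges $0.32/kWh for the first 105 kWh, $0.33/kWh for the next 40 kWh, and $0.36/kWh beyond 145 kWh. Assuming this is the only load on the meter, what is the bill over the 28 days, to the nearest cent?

Runtime = 6 h/day × 28 days = 168 h
Energy = 1.09 kW × 168 h = 183.12 kWh
Tier 1 (0–105 kWh): 105 × $0.32 = $33.6
Tier 2 (105–145 kWh): 40 × $0.33 = $13.2
Above 145 kWh: 38.12 × $0.36 = $13.7232
Bill = $60.52

$60.52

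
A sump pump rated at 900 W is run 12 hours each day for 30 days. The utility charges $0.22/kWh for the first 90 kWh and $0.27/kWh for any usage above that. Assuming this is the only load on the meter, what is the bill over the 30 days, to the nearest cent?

Runtime = 12 h/day × 30 days = 360 h
Energy = 0.9 kW × 360 h = 324 kWh
Tier 1 (0–90 kWh): 90 × $0.22 = $19.8
Above 90 kWh: 234 × $0.27 = $63.18
Bill = $82.98

$82.98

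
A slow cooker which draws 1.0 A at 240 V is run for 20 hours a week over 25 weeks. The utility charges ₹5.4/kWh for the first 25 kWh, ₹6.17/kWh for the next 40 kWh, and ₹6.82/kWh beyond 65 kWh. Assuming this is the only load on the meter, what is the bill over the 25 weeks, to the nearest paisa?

₹756.90

Power = 1.0 A × 240 V = 240 W = 0.24 kW
Runtime = 20 h/week × 25 weeks = 500 h
Energy = 0.24 kW × 500 h = 120 kWh
Tier 1 (0–25 kWh): 25 × ₹5.4 = ₹135
Tier 2 (25–65 kWh): 40 × ₹6.17 = ₹246.8
Above 65 kWh: 55 × ₹6.82 = ₹375.1
Bill = ₹756.90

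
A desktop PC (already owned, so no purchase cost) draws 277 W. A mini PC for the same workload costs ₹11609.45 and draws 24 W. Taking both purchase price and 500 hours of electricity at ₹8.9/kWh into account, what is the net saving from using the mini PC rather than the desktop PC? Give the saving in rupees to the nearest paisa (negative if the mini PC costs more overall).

desktop PC: ₹0.00 + (277/1000) kW × 500 h × ₹8.9 = ₹0.00 + ₹1232.65 = ₹1232.65
mini PC: ₹11609.45 + (24/1000) kW × 500 h × ₹8.9 = ₹11609.45 + ₹106.8 = ₹11716.25
Saving = ₹1232.65 − ₹11716.25 = −₹10483.6

-₹10483.60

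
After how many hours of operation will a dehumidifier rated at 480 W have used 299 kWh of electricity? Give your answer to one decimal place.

Hours = 299 kWh ÷ 0.48 kW = 622.9 h

622.9 h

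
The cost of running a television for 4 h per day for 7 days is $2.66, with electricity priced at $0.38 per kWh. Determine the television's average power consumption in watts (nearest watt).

250 W

Energy = $2.66 ÷ $0.38/kWh = 7 kWh
Runtime = 4 h/day × 7 days = 28 h
Power = 7 kWh ÷ 28 h = 0.25 kW = 250 W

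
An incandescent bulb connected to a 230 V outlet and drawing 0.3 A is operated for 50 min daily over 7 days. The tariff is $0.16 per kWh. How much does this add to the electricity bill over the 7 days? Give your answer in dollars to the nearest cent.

$0.06

Power = 0.3 A × 230 V = 69 W = 0.069 kW
Runtime = 50 min × 7 = 350 min = 5.833333… h
Energy = 0.069 kW × 5.833333… h = 0.4025 kWh
Cost = 0.4025 kWh × $0.16/kWh = $0.06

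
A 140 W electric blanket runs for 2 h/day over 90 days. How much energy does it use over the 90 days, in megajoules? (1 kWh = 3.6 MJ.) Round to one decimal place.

90.7 MJ

Runtime = 2 h/day × 90 days = 180 h
Energy = 0.14 kW × 180 h = 25.2 kWh
= 25.2 × 3.6 MJ = 90.7 MJ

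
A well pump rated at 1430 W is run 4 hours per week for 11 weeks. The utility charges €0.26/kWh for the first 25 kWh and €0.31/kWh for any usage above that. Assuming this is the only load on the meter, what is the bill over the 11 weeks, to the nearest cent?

Runtime = 4 h/week × 11 weeks = 44 h
Energy = 1.43 kW × 44 h = 62.92 kWh
Tier 1 (0–25 kWh): 25 × €0.26 = €6.5
Above 25 kWh: 37.92 × €0.31 = €11.7552
Bill = €18.26

€18.26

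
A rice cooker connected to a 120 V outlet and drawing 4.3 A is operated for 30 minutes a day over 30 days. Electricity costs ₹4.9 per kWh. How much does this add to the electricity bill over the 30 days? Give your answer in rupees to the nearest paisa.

Power = 4.3 A × 120 V = 516 W = 0.516 kW
Runtime = 30 min × 30 = 900 min = 15 h
Energy = 0.516 kW × 15 h = 7.74 kWh
Cost = 7.74 kWh × ₹4.9/kWh = ₹37.93

₹37.93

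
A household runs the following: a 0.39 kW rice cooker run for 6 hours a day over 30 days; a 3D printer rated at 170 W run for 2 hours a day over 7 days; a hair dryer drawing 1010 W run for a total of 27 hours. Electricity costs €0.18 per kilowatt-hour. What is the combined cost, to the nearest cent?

rice cooker: Runtime = 6 h/day × 30 days = 180 h
rice cooker: 0.39 kW × 180 h = 70.2 kWh
3D printer: Runtime = 2 h/day × 7 days = 14 h
3D printer: 0.17 kW × 14 h = 2.38 kWh
hair dryer: 1.01 kW × 27 h = 27.27 kWh
Total energy = 99.85 kWh
Cost = 99.85 × €0.18 = €17.97

€17.97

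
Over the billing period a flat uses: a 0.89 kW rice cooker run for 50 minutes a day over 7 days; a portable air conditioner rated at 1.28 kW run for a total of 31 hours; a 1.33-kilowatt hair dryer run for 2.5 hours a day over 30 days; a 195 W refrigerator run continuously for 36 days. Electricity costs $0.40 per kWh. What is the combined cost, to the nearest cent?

$125.24

rice cooker: Runtime = 50 min × 7 = 350 min = 5.833333… h
rice cooker: 0.89 kW × 5.833333… h = 5.191666… kWh
portable air conditioner: 1.28 kW × 31 h = 39.68 kWh
hair dryer: Runtime = 2.5 h/day × 30 days = 75 h
hair dryer: 1.33 kW × 75 h = 99.75 kWh
refrigerator: Runtime = 24 h × 36 = 864 h
refrigerator: 0.195 kW × 864 h = 168.48 kWh
Total energy = 313.101666… kWh
Cost = 313.101666… × $0.40 = $125.24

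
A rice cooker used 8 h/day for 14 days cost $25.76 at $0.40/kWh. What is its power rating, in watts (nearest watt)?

Energy = $25.76 ÷ $0.40/kWh = 64.4 kWh
Runtime = 8 h/day × 14 days = 112 h
Power = 64.4 kWh ÷ 112 h = 0.575 kW = 575 W

575 W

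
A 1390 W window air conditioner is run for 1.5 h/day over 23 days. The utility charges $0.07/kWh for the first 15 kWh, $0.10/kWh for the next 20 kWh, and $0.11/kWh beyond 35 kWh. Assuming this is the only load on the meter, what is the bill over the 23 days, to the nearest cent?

$4.48

Runtime = 1.5 h/day × 23 days = 34.5 h
Energy = 1.39 kW × 34.5 h = 47.955 kWh
Tier 1 (0–15 kWh): 15 × $0.07 = $1.05
Tier 2 (15–35 kWh): 20 × $0.10 = $2
Above 35 kWh: 12.955 × $0.11 = $1.42505
Bill = $4.48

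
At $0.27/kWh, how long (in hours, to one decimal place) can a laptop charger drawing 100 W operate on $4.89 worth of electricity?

Energy available = $4.89 ÷ $0.27/kWh = 18.1111 kWh
Hours = 18.1111 kWh ÷ 0.1 kW = 181.1 h

181.1 h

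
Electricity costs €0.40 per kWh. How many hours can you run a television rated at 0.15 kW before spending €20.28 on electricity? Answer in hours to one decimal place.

Energy available = €20.28 ÷ €0.40/kWh = 50.7 kWh
Hours = 50.7 kWh ÷ 0.15 kW = 338.0 h

338.0 h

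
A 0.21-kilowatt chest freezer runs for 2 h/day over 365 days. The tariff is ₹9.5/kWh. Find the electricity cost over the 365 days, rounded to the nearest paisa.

₹1456.35

Runtime = 2 h/day × 365 days = 730 h
Energy = 0.21 kW × 730 h = 153.3 kWh
Cost = 153.3 kWh × ₹9.5/kWh = ₹1456.35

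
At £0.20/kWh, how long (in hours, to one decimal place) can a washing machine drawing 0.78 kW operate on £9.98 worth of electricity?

64.0 h

Energy available = £9.98 ÷ £0.20/kWh = 49.9 kWh
Hours = 49.9 kWh ÷ 0.78 kW = 64.0 h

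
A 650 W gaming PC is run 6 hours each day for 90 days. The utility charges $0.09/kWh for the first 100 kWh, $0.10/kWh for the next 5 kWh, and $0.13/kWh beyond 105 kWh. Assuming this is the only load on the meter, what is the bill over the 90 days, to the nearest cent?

Runtime = 6 h/day × 90 days = 540 h
Energy = 0.65 kW × 540 h = 351 kWh
Tier 1 (0–100 kWh): 100 × $0.09 = $9
Tier 2 (100–105 kWh): 5 × $0.10 = $0.5
Above 105 kWh: 246 × $0.13 = $31.98
Bill = $41.48

$41.48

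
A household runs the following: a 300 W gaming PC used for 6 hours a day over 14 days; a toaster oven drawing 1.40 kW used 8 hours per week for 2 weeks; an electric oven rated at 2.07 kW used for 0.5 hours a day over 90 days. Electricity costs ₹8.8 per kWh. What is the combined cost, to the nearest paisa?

gaming PC: Runtime = 6 h/day × 14 days = 84 h
gaming PC: 0.3 kW × 84 h = 25.2 kWh
toaster oven: Runtime = 8 h/week × 2 weeks = 16 h
toaster oven: 1.4 kW × 16 h = 22.4 kWh
electric oven: Runtime = 0.5 h/day × 90 days = 45 h
electric oven: 2.07 kW × 45 h = 93.15 kWh
Total energy = 140.75 kWh
Cost = 140.75 × ₹8.8 = ₹1238.60

₹1238.60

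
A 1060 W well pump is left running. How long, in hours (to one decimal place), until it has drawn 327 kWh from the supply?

308.5 h

Hours = 327 kWh ÷ 1.06 kW = 308.5 h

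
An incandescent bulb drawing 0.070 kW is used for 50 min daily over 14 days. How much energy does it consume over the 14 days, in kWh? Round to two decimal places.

Runtime = 50 min × 14 = 700 min = 11.666666… h
Energy = 0.07 kW × 11.666666… h = 0.816666… kWh ≈ 0.82 kWh

0.82 kWh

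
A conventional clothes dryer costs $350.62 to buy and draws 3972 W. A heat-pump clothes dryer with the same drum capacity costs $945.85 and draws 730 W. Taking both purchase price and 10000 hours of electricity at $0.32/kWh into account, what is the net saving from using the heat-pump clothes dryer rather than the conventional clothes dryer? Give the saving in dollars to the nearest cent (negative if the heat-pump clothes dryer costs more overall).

$9779.17

conventional clothes dryer: $350.62 + (3972/1000) kW × 10000 h × $0.32 = $350.62 + $12710.4 = $13061.02
heat-pump clothes dryer: $945.85 + (730/1000) kW × 10000 h × $0.32 = $945.85 + $2336 = $3281.85
Saving = $13061.02 − $3281.85 = $9779.17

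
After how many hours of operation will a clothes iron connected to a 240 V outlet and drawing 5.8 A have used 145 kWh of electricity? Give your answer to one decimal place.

Power = 5.8 A × 240 V = 1392 W = 1.392 kW
Hours = 145 kWh ÷ 1.392 kW = 104.2 h

104.2 h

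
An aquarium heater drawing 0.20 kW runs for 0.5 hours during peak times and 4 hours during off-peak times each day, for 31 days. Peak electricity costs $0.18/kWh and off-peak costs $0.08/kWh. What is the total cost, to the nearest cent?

Peak energy = 0.2 kW × 0.5 h × 31 = 3.1 kWh
Off-peak energy = 0.2 kW × 4 h × 31 = 24.8 kWh
Cost = 3.1 × $0.18 + 24.8 × $0.08 = $0.558 + $1.984 = $2.54

$2.54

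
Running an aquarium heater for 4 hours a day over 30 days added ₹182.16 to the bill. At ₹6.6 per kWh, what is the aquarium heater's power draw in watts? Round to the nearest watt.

Energy = ₹182.16 ÷ ₹6.6/kWh = 27.6 kWh
Runtime = 4 h/day × 30 days = 120 h
Power = 27.6 kWh ÷ 120 h = 0.23 kW = 230 W

230 W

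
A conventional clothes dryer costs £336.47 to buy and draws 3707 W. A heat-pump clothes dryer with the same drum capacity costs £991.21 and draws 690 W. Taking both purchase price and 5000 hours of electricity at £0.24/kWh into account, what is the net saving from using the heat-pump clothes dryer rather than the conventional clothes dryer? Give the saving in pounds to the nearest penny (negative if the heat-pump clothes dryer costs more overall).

conventional clothes dryer: £336.47 + (3707/1000) kW × 5000 h × £0.24 = £336.47 + £4448.4 = £4784.87
heat-pump clothes dryer: £991.21 + (690/1000) kW × 5000 h × £0.24 = £991.21 + £828 = £1819.21
Saving = £4784.87 − £1819.21 = £2965.66

£2965.66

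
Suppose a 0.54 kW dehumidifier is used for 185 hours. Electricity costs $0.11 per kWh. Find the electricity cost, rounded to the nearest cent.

Energy = 0.54 kW × 185 h = 99.9 kWh
Cost = 99.9 kWh × $0.11/kWh = $10.99

$10.99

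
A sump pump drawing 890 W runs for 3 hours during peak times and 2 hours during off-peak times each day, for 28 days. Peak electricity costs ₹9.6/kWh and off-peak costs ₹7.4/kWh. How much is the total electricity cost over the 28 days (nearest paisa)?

Peak energy = 0.89 kW × 3 h × 28 = 74.76 kWh
Off-peak energy = 0.89 kW × 2 h × 28 = 49.84 kWh
Cost = 74.76 × ₹9.6 + 49.84 × ₹7.4 = ₹717.696 + ₹368.816 = ₹1086.51

₹1086.51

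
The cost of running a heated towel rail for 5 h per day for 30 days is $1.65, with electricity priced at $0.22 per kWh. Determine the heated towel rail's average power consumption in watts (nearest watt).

50 W

Energy = $1.65 ÷ $0.22/kWh = 7.5 kWh
Runtime = 5 h/day × 30 days = 150 h
Power = 7.5 kWh ÷ 150 h = 0.05 kW = 50 W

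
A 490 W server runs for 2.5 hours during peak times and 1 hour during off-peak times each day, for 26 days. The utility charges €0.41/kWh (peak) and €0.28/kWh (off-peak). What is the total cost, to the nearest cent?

€16.63

Peak energy = 0.49 kW × 2.5 h × 26 = 31.85 kWh
Off-peak energy = 0.49 kW × 1 h × 26 = 12.74 kWh
Cost = 31.85 × €0.41 + 12.74 × €0.28 = €13.0585 + €3.5672 = €16.63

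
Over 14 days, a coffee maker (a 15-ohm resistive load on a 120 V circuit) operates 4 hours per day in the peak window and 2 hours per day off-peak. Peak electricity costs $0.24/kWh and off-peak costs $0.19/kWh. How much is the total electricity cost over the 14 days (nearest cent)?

Power = V²/R = 120²/15 = 960 W = 0.96 kW
Peak energy = 0.96 kW × 4 h × 14 = 53.76 kWh
Off-peak energy = 0.96 kW × 2 h × 14 = 26.88 kWh
Cost = 53.76 × $0.24 + 26.88 × $0.19 = $12.9024 + $5.1072 = $18.01

$18.01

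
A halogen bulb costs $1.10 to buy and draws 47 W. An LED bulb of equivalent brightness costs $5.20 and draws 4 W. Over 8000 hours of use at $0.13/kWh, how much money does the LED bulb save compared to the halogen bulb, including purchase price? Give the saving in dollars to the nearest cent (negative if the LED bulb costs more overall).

$40.62

halogen bulb: $1.10 + (47/1000) kW × 8000 h × $0.13 = $1.10 + $48.88 = $49.98
LED bulb: $5.20 + (4/1000) kW × 8000 h × $0.13 = $5.20 + $4.16 = $9.36
Saving = $49.98 − $9.36 = $40.62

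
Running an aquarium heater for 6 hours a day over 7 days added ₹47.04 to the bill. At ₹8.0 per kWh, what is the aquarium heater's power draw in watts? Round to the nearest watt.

Energy = ₹47.04 ÷ ₹8.0/kWh = 5.88 kWh
Runtime = 6 h/day × 7 days = 42 h
Power = 5.88 kWh ÷ 42 h = 0.14 kW = 140 W

140 W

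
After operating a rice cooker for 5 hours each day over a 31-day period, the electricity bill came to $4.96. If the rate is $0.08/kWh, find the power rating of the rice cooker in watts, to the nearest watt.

400 W

Energy = $4.96 ÷ $0.08/kWh = 62 kWh
Runtime = 5 h/day × 31 days = 155 h
Power = 62 kWh ÷ 155 h = 0.4 kW = 400 W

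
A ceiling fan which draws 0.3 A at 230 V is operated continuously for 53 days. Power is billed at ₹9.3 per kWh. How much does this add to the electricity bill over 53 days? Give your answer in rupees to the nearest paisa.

₹816.24

Power = 0.3 A × 230 V = 69 W = 0.069 kW
Runtime = 24 h × 53 = 1272 h
Energy = 0.069 kW × 1272 h = 87.768 kWh
Cost = 87.768 kWh × ₹9.3/kWh = ₹816.24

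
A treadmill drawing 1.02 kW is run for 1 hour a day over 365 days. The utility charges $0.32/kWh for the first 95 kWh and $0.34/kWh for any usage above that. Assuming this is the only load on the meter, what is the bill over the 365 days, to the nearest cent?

$124.68

Runtime = 1 h/day × 365 days = 365 h
Energy = 1.02 kW × 365 h = 372.3 kWh
Tier 1 (0–95 kWh): 95 × $0.32 = $30.4
Above 95 kWh: 277.3 × $0.34 = $94.282
Bill = $124.68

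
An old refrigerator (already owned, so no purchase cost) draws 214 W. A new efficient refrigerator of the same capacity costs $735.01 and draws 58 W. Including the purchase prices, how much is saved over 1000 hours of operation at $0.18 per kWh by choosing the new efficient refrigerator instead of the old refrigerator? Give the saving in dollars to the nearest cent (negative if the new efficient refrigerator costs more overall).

old refrigerator: $0.00 + (214/1000) kW × 1000 h × $0.18 = $0.00 + $38.52 = $38.52
new efficient refrigerator: $735.01 + (58/1000) kW × 1000 h × $0.18 = $735.01 + $10.44 = $745.45
Saving = $38.52 − $745.45 = −$706.93

-$706.93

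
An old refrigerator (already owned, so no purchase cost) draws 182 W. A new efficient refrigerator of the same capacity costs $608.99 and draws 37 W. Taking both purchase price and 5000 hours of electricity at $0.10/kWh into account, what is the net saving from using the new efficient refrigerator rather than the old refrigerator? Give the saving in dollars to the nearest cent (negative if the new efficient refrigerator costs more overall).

old refrigerator: $0.00 + (182/1000) kW × 5000 h × $0.10 = $0.00 + $91 = $91
new efficient refrigerator: $608.99 + (37/1000) kW × 5000 h × $0.10 = $608.99 + $18.5 = $627.49
Saving = $91 − $627.49 = −$536.49

-$536.49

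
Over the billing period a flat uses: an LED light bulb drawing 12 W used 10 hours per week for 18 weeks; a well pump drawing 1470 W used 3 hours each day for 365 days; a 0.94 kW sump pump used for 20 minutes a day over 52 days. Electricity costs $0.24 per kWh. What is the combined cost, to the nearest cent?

$390.74

LED light bulb: Runtime = 10 h/week × 18 weeks = 180 h
LED light bulb: 0.012 kW × 180 h = 2.16 kWh
well pump: Runtime = 3 h/day × 365 days = 1095 h
well pump: 1.47 kW × 1095 h = 1609.65 kWh
sump pump: Runtime = 20 min × 52 = 1040 min = 17.333333… h
sump pump: 0.94 kW × 17.333333… h = 16.293333… kWh
Total energy = 1628.103333… kWh
Cost = 1628.103333… × $0.24 = $390.74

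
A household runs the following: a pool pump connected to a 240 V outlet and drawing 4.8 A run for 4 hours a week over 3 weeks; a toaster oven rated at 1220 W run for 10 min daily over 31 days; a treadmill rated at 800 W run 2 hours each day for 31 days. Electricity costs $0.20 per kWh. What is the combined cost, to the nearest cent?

pool pump: Power = 4.8 A × 240 V = 1152 W = 1.152 kW
pool pump: Runtime = 4 h/week × 3 weeks = 12 h
pool pump: 1.152 kW × 12 h = 13.824 kWh
toaster oven: Runtime = 10 min × 31 = 310 min = 5.166666… h
toaster oven: 1.22 kW × 5.166666… h = 6.303333… kWh
treadmill: Runtime = 2 h/day × 31 days = 62 h
treadmill: 0.8 kW × 62 h = 49.6 kWh
Total energy = 69.727333… kWh
Cost = 69.727333… × $0.20 = $13.95

$13.95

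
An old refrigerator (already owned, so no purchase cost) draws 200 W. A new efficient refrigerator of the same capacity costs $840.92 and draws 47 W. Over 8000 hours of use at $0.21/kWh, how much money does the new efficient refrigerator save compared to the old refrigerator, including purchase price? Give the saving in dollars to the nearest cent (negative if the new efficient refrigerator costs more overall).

-$583.88

old refrigerator: $0.00 + (200/1000) kW × 8000 h × $0.21 = $0.00 + $336 = $336
new efficient refrigerator: $840.92 + (47/1000) kW × 8000 h × $0.21 = $840.92 + $78.96 = $919.88
Saving = $336 − $919.88 = −$583.88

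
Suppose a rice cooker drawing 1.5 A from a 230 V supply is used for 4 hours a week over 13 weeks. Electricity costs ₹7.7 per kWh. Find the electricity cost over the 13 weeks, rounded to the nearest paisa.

Power = 1.5 A × 230 V = 345 W = 0.345 kW
Runtime = 4 h/week × 13 weeks = 52 h
Energy = 0.345 kW × 52 h = 17.94 kWh
Cost = 17.94 kWh × ₹7.7/kWh = ₹138.14

₹138.14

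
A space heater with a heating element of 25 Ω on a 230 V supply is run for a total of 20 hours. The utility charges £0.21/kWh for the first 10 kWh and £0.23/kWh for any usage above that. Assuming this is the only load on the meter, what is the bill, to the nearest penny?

Power = V²/R = 230²/25 = 2116 W = 2.116 kW
Energy = 2.116 kW × 20 h = 42.32 kWh
Tier 1 (0–10 kWh): 10 × £0.21 = £2.1
Above 10 kWh: 32.32 × £0.23 = £7.4336
Bill = £9.53

£9.53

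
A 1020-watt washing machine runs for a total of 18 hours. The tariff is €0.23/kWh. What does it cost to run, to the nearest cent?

Energy = 1.02 kW × 18 h = 18.36 kWh
Cost = 18.36 kWh × €0.23/kWh = €4.22

€4.22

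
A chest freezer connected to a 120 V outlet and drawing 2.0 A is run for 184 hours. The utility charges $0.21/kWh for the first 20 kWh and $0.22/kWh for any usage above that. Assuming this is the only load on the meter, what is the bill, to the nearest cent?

$9.52

Power = 2.0 A × 120 V = 240 W = 0.24 kW
Energy = 0.24 kW × 184 h = 44.16 kWh
Tier 1 (0–20 kWh): 20 × $0.21 = $4.2
Above 20 kWh: 24.16 × $0.22 = $5.3152
Bill = $9.52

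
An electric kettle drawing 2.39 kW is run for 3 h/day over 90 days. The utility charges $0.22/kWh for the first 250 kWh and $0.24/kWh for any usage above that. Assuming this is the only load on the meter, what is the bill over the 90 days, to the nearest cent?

$149.87

Runtime = 3 h/day × 90 days = 270 h
Energy = 2.39 kW × 270 h = 645.3 kWh
Tier 1 (0–250 kWh): 250 × $0.22 = $55
Above 250 kWh: 395.3 × $0.24 = $94.872
Bill = $149.87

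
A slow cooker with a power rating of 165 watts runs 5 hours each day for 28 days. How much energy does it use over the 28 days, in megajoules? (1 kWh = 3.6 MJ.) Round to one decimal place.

Runtime = 5 h/day × 28 days = 140 h
Energy = 0.165 kW × 140 h = 23.1 kWh
= 23.1 × 3.6 MJ = 83.2 MJ

83.2 MJ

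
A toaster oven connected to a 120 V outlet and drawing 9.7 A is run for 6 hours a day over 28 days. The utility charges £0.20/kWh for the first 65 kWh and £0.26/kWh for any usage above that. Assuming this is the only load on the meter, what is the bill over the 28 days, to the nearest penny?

£46.94

Power = 9.7 A × 120 V = 1164 W = 1.164 kW
Runtime = 6 h/day × 28 days = 168 h
Energy = 1.164 kW × 168 h = 195.552 kWh
Tier 1 (0–65 kWh): 65 × £0.20 = £13
Above 65 kWh: 130.552 × £0.26 = £33.94352
Bill = £46.94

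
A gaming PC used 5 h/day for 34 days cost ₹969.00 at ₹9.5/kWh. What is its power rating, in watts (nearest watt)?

Energy = ₹969.00 ÷ ₹9.5/kWh = 102 kWh
Runtime = 5 h/day × 34 days = 170 h
Power = 102 kWh ÷ 170 h = 0.6 kW = 600 W

600 W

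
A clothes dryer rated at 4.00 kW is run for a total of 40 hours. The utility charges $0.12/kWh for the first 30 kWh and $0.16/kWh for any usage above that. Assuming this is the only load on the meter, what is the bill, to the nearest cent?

Energy = 4 kW × 40 h = 160 kWh
Tier 1 (0–30 kWh): 30 × $0.12 = $3.6
Above 30 kWh: 130 × $0.16 = $20.8
Bill = $24.40

$24.40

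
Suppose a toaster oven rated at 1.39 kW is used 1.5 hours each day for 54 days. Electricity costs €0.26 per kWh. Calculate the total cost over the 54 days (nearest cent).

Runtime = 1.5 h/day × 54 days = 81 h
Energy = 1.39 kW × 81 h = 112.59 kWh
Cost = 112.59 kWh × €0.26/kWh = €29.27

€29.27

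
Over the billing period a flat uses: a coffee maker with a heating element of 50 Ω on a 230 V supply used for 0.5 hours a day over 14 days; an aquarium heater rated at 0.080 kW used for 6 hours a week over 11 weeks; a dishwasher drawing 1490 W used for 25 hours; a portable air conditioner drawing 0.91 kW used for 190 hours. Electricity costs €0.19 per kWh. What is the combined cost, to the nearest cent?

coffee maker: Power = V²/R = 230²/50 = 1058 W = 1.058 kW
coffee maker: Runtime = 0.5 h/day × 14 days = 7 h
coffee maker: 1.058 kW × 7 h = 7.406 kWh
aquarium heater: Runtime = 6 h/week × 11 weeks = 66 h
aquarium heater: 0.08 kW × 66 h = 5.28 kWh
dishwasher: 1.49 kW × 25 h = 37.25 kWh
portable air conditioner: 0.91 kW × 190 h = 172.9 kWh
Total energy = 222.836 kWh
Cost = 222.836 × €0.19 = €42.34

€42.34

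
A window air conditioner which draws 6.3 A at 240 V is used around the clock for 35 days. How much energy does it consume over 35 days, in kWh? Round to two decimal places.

Power = 6.3 A × 240 V = 1512 W = 1.512 kW
Runtime = 24 h × 35 = 840 h
Energy = 1.512 kW × 840 h = 1270.08 kWh

1270.08 kWh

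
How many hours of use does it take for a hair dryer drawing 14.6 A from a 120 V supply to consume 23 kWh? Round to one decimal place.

13.1 h

Power = 14.6 A × 120 V = 1752 W = 1.752 kW
Hours = 23 kWh ÷ 1.752 kW = 13.1 h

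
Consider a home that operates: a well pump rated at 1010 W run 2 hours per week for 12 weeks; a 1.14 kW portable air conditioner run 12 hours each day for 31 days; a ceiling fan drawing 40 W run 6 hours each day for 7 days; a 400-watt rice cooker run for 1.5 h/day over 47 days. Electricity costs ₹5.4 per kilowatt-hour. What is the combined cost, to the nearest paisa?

₹2582.28

well pump: Runtime = 2 h/week × 12 weeks = 24 h
well pump: 1.01 kW × 24 h = 24.24 kWh
portable air conditioner: Runtime = 12 h/day × 31 days = 372 h
portable air conditioner: 1.14 kW × 372 h = 424.08 kWh
ceiling fan: Runtime = 6 h/day × 7 days = 42 h
ceiling fan: 0.04 kW × 42 h = 1.68 kWh
rice cooker: Runtime = 1.5 h/day × 47 days = 70.5 h
rice cooker: 0.4 kW × 70.5 h = 28.2 kWh
Total energy = 478.2 kWh
Cost = 478.2 × ₹5.4 = ₹2582.28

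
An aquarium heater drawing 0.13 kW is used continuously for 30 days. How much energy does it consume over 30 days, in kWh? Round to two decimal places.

Runtime = 24 h × 30 = 720 h
Energy = 0.13 kW × 720 h = 93.6 kWh

93.60 kWh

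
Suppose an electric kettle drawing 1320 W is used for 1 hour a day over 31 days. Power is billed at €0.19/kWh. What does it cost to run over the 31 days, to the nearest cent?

Runtime = 1 h/day × 31 days = 31 h
Energy = 1.32 kW × 31 h = 40.92 kWh
Cost = 40.92 kWh × €0.19/kWh = €7.77

€7.77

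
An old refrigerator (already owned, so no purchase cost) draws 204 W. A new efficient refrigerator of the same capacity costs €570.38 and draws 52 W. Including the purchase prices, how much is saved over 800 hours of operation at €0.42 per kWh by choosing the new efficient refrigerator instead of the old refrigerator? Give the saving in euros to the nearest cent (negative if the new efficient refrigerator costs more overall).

-€519.31

old refrigerator: €0.00 + (204/1000) kW × 800 h × €0.42 = €0.00 + €68.544 = €68.544
new efficient refrigerator: €570.38 + (52/1000) kW × 800 h × €0.42 = €570.38 + €17.472 = €587.852
Saving = €68.544 − €587.852 = −€519.308 → -€519.31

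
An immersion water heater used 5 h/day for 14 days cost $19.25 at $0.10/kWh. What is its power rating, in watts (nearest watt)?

2750 W

Energy = $19.25 ÷ $0.10/kWh = 192.5 kWh
Runtime = 5 h/day × 14 days = 70 h
Power = 192.5 kWh ÷ 70 h = 2.75 kW = 2750 W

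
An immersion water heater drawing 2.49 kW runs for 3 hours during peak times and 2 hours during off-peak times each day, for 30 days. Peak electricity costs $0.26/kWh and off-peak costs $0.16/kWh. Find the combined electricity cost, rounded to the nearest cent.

Peak energy = 2.49 kW × 3 h × 30 = 224.1 kWh
Off-peak energy = 2.49 kW × 2 h × 30 = 149.4 kWh
Cost = 224.1 × $0.26 + 149.4 × $0.16 = $58.266 + $23.904 = $82.17

$82.17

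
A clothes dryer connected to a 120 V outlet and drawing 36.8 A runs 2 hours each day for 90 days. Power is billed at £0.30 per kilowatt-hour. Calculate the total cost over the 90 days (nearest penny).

Power = 36.8 A × 120 V = 4416 W = 4.416 kW
Runtime = 2 h/day × 90 days = 180 h
Energy = 4.416 kW × 180 h = 794.88 kWh
Cost = 794.88 kWh × £0.30/kWh = £238.46

£238.46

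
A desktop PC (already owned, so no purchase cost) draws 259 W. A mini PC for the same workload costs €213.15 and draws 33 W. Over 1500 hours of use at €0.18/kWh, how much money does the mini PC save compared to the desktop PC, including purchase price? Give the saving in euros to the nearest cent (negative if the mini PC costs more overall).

desktop PC: €0.00 + (259/1000) kW × 1500 h × €0.18 = €0.00 + €69.93 = €69.93
mini PC: €213.15 + (33/1000) kW × 1500 h × €0.18 = €213.15 + €8.91 = €222.06
Saving = €69.93 − €222.06 = −€152.13

-€152.13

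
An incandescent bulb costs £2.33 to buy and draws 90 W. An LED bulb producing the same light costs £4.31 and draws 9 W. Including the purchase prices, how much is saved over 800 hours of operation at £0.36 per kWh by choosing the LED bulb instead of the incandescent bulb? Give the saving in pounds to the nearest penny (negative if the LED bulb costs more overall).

incandescent bulb: £2.33 + (90/1000) kW × 800 h × £0.36 = £2.33 + £25.92 = £28.25
LED bulb: £4.31 + (9/1000) kW × 800 h × £0.36 = £4.31 + £2.592 = £6.902
Saving = £28.25 − £6.902 = £21.348 → £21.35

£21.35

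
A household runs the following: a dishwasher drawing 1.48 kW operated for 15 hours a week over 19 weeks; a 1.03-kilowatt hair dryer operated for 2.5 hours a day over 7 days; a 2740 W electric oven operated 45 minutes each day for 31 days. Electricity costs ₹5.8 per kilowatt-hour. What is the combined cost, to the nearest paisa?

dishwasher: Runtime = 15 h/week × 19 weeks = 285 h
dishwasher: 1.48 kW × 285 h = 421.8 kWh
hair dryer: Runtime = 2.5 h/day × 7 days = 17.5 h
hair dryer: 1.03 kW × 17.5 h = 18.025 kWh
electric oven: Runtime = 45 min × 31 = 1395 min = 23.25 h
electric oven: 2.74 kW × 23.25 h = 63.705 kWh
Total energy = 503.53 kWh
Cost = 503.53 × ₹5.8 = ₹2920.47

₹2920.47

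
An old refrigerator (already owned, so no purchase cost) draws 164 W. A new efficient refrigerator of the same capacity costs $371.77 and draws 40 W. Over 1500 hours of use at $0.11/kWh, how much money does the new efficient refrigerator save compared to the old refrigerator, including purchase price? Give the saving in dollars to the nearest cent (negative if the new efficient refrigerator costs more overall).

-$351.31

old refrigerator: $0.00 + (164/1000) kW × 1500 h × $0.11 = $0.00 + $27.06 = $27.06
new efficient refrigerator: $371.77 + (40/1000) kW × 1500 h × $0.11 = $371.77 + $6.6 = $378.37
Saving = $27.06 − $378.37 = −$351.31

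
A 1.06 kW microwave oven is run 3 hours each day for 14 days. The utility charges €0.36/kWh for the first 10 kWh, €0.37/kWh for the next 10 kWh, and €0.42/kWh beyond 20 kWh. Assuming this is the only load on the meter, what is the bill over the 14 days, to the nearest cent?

Runtime = 3 h/day × 14 days = 42 h
Energy = 1.06 kW × 42 h = 44.52 kWh
Tier 1 (0–10 kWh): 10 × €0.36 = €3.6
Tier 2 (10–20 kWh): 10 × €0.37 = €3.7
Above 20 kWh: 24.52 × €0.42 = €10.2984
Bill = €17.60

€17.60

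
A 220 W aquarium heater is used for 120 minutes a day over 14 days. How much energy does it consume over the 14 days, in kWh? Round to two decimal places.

Runtime = 120 min × 14 = 1680 min = 28 h
Energy = 0.22 kW × 28 h = 6.16 kWh

6.16 kWh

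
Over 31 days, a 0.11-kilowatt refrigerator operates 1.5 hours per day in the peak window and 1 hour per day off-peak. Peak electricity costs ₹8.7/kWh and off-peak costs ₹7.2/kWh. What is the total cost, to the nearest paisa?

₹69.05

Peak energy = 0.11 kW × 1.5 h × 31 = 5.115 kWh
Off-peak energy = 0.11 kW × 1 h × 31 = 3.41 kWh
Cost = 5.115 × ₹8.7 + 3.41 × ₹7.2 = ₹44.5005 + ₹24.552 = ₹69.05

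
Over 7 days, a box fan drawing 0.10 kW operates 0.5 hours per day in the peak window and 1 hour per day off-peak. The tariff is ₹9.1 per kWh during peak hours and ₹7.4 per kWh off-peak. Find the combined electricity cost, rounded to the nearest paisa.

Peak energy = 0.1 kW × 0.5 h × 7 = 0.35 kWh
Off-peak energy = 0.1 kW × 1 h × 7 = 0.7 kWh
Cost = 0.35 × ₹9.1 + 0.7 × ₹7.4 = ₹3.185 + ₹5.18 = ₹8.37

₹8.37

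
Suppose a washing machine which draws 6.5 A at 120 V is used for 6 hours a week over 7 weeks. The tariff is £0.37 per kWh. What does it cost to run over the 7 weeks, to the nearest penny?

Power = 6.5 A × 120 V = 780 W = 0.78 kW
Runtime = 6 h/week × 7 weeks = 42 h
Energy = 0.78 kW × 42 h = 32.76 kWh
Cost = 32.76 kWh × £0.37/kWh = £12.12

£12.12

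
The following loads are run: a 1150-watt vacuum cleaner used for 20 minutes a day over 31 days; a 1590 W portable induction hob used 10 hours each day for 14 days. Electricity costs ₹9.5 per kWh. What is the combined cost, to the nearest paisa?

₹2227.59

vacuum cleaner: Runtime = 20 min × 31 = 620 min = 10.333333… h
vacuum cleaner: 1.15 kW × 10.333333… h = 11.883333… kWh
portable induction hob: Runtime = 10 h/day × 14 days = 140 h
portable induction hob: 1.59 kW × 140 h = 222.6 kWh
Total energy = 234.483333… kWh
Cost = 234.483333… × ₹9.5 = ₹2227.59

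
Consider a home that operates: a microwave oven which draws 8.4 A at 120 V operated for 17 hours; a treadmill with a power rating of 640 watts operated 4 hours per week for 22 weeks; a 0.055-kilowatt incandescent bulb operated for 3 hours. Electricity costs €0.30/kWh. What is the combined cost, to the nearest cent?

€22.09

microwave oven: Power = 8.4 A × 120 V = 1008 W = 1.008 kW
microwave oven: 1.008 kW × 17 h = 17.136 kWh
treadmill: Runtime = 4 h/week × 22 weeks = 88 h
treadmill: 0.64 kW × 88 h = 56.32 kWh
incandescent bulb: 0.055 kW × 3 h = 0.165 kWh
Total energy = 73.621 kWh
Cost = 73.621 × €0.30 = €22.09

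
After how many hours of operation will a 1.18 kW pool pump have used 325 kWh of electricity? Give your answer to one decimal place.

Hours = 325 kWh ÷ 1.18 kW = 275.4 h

275.4 h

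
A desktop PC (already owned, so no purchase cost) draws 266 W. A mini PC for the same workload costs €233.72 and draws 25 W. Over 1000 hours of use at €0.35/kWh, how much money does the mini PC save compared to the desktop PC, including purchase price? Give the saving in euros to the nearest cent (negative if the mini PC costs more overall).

-€149.37

desktop PC: €0.00 + (266/1000) kW × 1000 h × €0.35 = €0.00 + €93.1 = €93.1
mini PC: €233.72 + (25/1000) kW × 1000 h × €0.35 = €233.72 + €8.75 = €242.47
Saving = €93.1 − €242.47 = −€149.37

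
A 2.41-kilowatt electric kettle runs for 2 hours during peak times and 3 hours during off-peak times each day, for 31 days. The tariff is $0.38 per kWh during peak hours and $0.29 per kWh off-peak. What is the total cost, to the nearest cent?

$121.78

Peak energy = 2.41 kW × 2 h × 31 = 149.42 kWh
Off-peak energy = 2.41 kW × 3 h × 31 = 224.13 kWh
Cost = 149.42 × $0.38 + 224.13 × $0.29 = $56.7796 + $64.9977 = $121.78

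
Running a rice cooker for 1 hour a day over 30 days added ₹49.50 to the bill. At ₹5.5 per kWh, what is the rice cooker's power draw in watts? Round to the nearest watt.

300 W

Energy = ₹49.50 ÷ ₹5.5/kWh = 9 kWh
Runtime = 1 h/day × 30 days = 30 h
Power = 9 kWh ÷ 30 h = 0.3 kW = 300 W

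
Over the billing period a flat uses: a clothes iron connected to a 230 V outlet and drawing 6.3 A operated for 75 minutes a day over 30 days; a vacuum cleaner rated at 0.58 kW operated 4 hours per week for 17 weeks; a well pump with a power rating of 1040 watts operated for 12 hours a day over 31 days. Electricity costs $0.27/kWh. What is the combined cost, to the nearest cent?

clothes iron: Power = 6.3 A × 230 V = 1449 W = 1.449 kW
clothes iron: Runtime = 75 min × 30 = 2250 min = 37.5 h
clothes iron: 1.449 kW × 37.5 h = 54.3375 kWh
vacuum cleaner: Runtime = 4 h/week × 17 weeks = 68 h
vacuum cleaner: 0.58 kW × 68 h = 39.44 kWh
well pump: Runtime = 12 h/day × 31 days = 372 h
well pump: 1.04 kW × 372 h = 386.88 kWh
Total energy = 480.6575 kWh
Cost = 480.6575 × $0.27 = $129.78

$129.78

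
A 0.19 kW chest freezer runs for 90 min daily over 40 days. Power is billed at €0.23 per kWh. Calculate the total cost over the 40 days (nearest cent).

€2.62

Runtime = 90 min × 40 = 3600 min = 60 h
Energy = 0.19 kW × 60 h = 11.4 kWh
Cost = 11.4 kWh × €0.23/kWh = €2.62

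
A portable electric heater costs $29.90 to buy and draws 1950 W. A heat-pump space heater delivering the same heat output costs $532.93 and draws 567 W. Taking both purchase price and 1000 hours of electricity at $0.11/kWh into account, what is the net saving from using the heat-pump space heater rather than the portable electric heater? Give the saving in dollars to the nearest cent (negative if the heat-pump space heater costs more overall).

-$350.90

portable electric heater: $29.90 + (1950/1000) kW × 1000 h × $0.11 = $29.90 + $214.5 = $244.4
heat-pump space heater: $532.93 + (567/1000) kW × 1000 h × $0.11 = $532.93 + $62.37 = $595.3
Saving = $244.4 − $595.3 = −$350.9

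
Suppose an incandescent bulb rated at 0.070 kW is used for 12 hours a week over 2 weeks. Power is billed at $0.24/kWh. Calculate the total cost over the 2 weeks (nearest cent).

Runtime = 12 h/week × 2 weeks = 24 h
Energy = 0.07 kW × 24 h = 1.68 kWh
Cost = 1.68 kWh × $0.24/kWh = $0.40

$0.40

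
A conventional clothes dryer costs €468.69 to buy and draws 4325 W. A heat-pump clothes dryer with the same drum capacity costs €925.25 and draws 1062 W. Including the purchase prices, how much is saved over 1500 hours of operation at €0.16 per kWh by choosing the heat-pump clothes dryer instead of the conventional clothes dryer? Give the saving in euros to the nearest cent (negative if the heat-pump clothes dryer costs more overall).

conventional clothes dryer: €468.69 + (4325/1000) kW × 1500 h × €0.16 = €468.69 + €1038 = €1506.69
heat-pump clothes dryer: €925.25 + (1062/1000) kW × 1500 h × €0.16 = €925.25 + €254.88 = €1180.13
Saving = €1506.69 − €1180.13 = €326.56

€326.56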